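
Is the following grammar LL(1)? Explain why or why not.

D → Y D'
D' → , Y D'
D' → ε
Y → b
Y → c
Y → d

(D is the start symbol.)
Yes, the grammar is LL(1).

A grammar is LL(1) if for each non-terminal N with multiple productions, the predict sets of those productions are pairwise disjoint, where PREDICT(N → α) = (FIRST(α) \ {ε}) ∪ (FOLLOW(N) if α ⇒* ε).

Relevant sets:
  FOLLOW(D') = { $ }

For D':
  PREDICT(D' → ',' Y D') = { ',' }
  PREDICT(D' → ε) = { $ }
For Y:
  PREDICT(Y → b) = { 'b' }
  PREDICT(Y → c) = { 'c' }
  PREDICT(Y → d) = { 'd' }
D has a single production, so nothing to check there.

All predict sets are disjoint. The grammar IS LL(1).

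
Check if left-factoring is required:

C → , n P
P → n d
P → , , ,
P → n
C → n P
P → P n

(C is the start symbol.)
Yes, P has productions with common prefix 'n'

Left-factoring is needed when two productions for the same non-terminal
share a common prefix on the right-hand side.

Productions for C:
  C → , n P
  C → n P
Productions for P:
  P → n d
  P → , , ,
  P → n
  P → P n

Found common prefix 'n' in productions for P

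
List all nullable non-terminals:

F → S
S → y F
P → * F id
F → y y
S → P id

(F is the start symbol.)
There are no ε-productions, so no non-terminal can derive ε.
No non-terminals are nullable.

Answer: None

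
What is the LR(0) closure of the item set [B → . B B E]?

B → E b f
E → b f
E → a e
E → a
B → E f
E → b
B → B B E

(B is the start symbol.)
{ [B → . B B E], [B → . E b f], [B → . E f], [E → . a e], [E → . a], [E → . b f], [E → . b] }

To compute CLOSURE, for each item [A → α.Bβ] where B is a non-terminal, add [B → .γ] for all productions B → γ; repeat for the newly added items until nothing changes.

Start with: [B → . B B E]
  [B → . B B E] has the dot before B: add [B → . E b f], [B → . E f]
  [B → . E b f] has the dot before E: add [E → . b f], [E → . a e], [E → . a], [E → . b]
No further items can be added.

CLOSURE = { [B → . B B E], [B → . E b f], [B → . E f], [E → . a e], [E → . a], [E → . b f], [E → . b] }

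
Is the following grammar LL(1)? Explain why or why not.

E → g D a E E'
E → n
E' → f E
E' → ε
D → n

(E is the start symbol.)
A grammar is LL(1) if for each non-terminal N with multiple productions, the predict sets of those productions are pairwise disjoint, where PREDICT(N → α) = (FIRST(α) \ {ε}) ∪ (FOLLOW(N) if α ⇒* ε).

Relevant sets:
  FOLLOW(E') = { $, 'f' }

For E:
  PREDICT(E → g D a E E') = { 'g' }
  PREDICT(E → n) = { 'n' }
For E':
  PREDICT(E' → f E) = { 'f' }
  PREDICT(E' → ε) = { $, 'f' }
D has a single production, so nothing to check there.

Conflict found: Predict set conflict for E': { 'f' }
The grammar is NOT LL(1).

Answer: No. Predict set conflict for E': { 'f' }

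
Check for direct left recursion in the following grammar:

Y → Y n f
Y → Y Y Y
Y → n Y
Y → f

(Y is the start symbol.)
Y → Y n f: LEFT RECURSIVE (starts with Y)
Y → Y Y Y: LEFT RECURSIVE (starts with Y)
Y → n Y: starts with n
Y → f: starts with f

The grammar has direct left recursion on: Y.

Answer: Yes, Y is left-recursive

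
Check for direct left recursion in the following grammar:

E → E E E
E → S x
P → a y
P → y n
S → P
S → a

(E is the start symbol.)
Yes, E is left-recursive

E → E E E: LEFT RECURSIVE (starts with E)
E → S x: starts with S
P → a y: starts with a
P → y n: starts with y
S → P: starts with P
S → a: starts with a

The grammar has direct left recursion on: E.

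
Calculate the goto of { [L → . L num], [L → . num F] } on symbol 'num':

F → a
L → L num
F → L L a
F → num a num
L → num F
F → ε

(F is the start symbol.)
GOTO(I, 'num') = CLOSURE({ [A → αX.β] : [A → α.Xβ] ∈ I, X = 'num' })

Items with dot before 'num', with the dot advanced:
  [L → . num F] → [L → num . F]
Closure of the advanced items:
  [L → num . F] has the dot before F: add [F → . a], [F → . L L a], [F → . num a num], [F → .]
  [F → . L L a] has the dot before L: add [L → . L num], [L → . num F]

GOTO = { [F → . L L a], [F → . a], [F → . num a num], [F → .], [L → . L num], [L → . num F], [L → num . F] }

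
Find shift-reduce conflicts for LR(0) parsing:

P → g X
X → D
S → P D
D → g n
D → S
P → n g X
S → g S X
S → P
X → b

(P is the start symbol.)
A shift-reduce conflict occurs when an LR(0) state has both:
  - a complete (reduce) item [A → α .] (dot at the end), and
  - a shift item [B → β . c γ] (dot before a terminal).

Augment with P' → P and build the canonical LR(0) collection (I0 = CLOSURE({[P' → . P]}), then GOTO on every symbol after a dot until no new states appear). It has 16 states:
  I0: { [P → . g X], [P → . n g X], [P' → . P] }  — shift
  I1: { [P' → P .] }  — accept
  I2: { [D → . S], [D → . g n], [P → . g X], [P → . n g X], [P → g . X], [S → . P D], [S → . P], [S → . g S X], [X → . D], [X → . b] }  — shift
  I3: { [P → n . g X] }  — shift
  I4: { [D → . S], [D → . g n], [P → . g X], [P → . n g X], [P → n g . X], [S → . P D], [S → . P], [S → . g S X], [X → . D], [X → . b] }  — shift
  I5: { [X → D .] }  — reduce
  I6: { [D → . S], [D → . g n], [P → . g X], [P → . n g X], [S → . P D], [S → . P], [S → . g S X], [S → P . D], [S → P .] }  — shift, reduce
  I7: { [D → S .] }  — reduce
  I8: { [P → n g X .] }  — reduce
  I9: { [X → b .] }  — reduce
  I10: { [D → . S], [D → . g n], [D → g . n], [P → . g X], [P → . n g X], [P → g . X], [S → . P D], [S → . P], [S → . g S X], [S → g . S X], [X → . D], [X → . b] }  — shift
  I11: { [D → . S], [D → . g n], [D → S .], [P → . g X], [P → . n g X], [S → . P D], [S → . P], [S → . g S X], [S → g S . X], [X → . D], [X → . b] }  — shift, reduce
  I12: { [P → g X .] }  — reduce
  I13: { [D → g n .], [P → n . g X] }  — shift, reduce
  I14: { [S → g S X .] }  — reduce
  I15: { [S → P D .] }  — reduce

I6 contains reduce item [S → P .] and shift items [D → . g n], [P → . g X], [P → . n g X], [S → . g S X] — shift-reduce conflict.
I11 contains reduce item [D → S .] and shift items [D → . g n], [P → . g X], [P → . n g X], [S → . g S X], [X → . b] — shift-reduce conflict.
I13 contains reduce item [D → g n .] and shift item [P → n . g X] — shift-reduce conflict.

Answer: Yes — I6: [S → P .] vs [D → . g n]; I11: [D → S .] vs [D → . g n]; I13: [D → g n .] vs [P → n . g X]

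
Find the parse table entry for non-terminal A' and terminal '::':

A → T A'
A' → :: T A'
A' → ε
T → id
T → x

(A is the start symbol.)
A' → :: T A'

To find M[A', '::'], we find productions for A' where '::' is in the predict set (PREDICT(N → α) = (FIRST(α) \ {ε}) ∪ (FOLLOW(N) if α ⇒* ε)).

Relevant sets:
  FOLLOW(A') = { $ }

A' → :: T A': PREDICT = { '::' }
  '::' is in predict set, so this production goes in M[A', '::']
A' → ε: PREDICT = { $ }

M[A', '::'] = A' → :: T A'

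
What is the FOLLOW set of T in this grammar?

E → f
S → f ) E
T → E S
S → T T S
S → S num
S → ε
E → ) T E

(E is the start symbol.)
{ ')', 'f', 'num' }

To compute FOLLOW(T), find every occurrence of T on a right-hand side N → α T β: add FIRST(β) \ {ε}, and if β is empty or nullable also add FOLLOW(N). Iterate to a fixed point.

In S → T T S: T is followed by T S, add FIRST(T S) \ {ε} = { ')', 'f' }
In S → T T S: T is followed by S, add FIRST(S) \ {ε} = { ')', 'f', 'num' }
  S is nullable, so also add FOLLOW(S)
In E → ) T E: T is followed by E, add FIRST(E) \ {ε} = { ')', 'f' }

The FOLLOW sets referred to above (computed the same way, to a fixed point):
  FOLLOW(S) = { ')', 'f', 'num' }

Taking the union: FOLLOW(T) = { ')', 'f', 'num' }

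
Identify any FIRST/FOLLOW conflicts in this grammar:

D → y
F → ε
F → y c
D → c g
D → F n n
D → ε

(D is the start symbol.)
No FIRST/FOLLOW conflicts.

A FIRST/FOLLOW conflict occurs when a non-terminal N has a nullable alternative N → β (β ⇒* ε) and another alternative N → α with FIRST(α) ∩ FOLLOW(N) ≠ ∅: on such a lookahead the parser cannot decide between expanding α and letting N vanish via β.

Nullable non-terminals: D, F.
FIRST sets used below: FIRST(F) = { 'y', ε }

D: nullable alternative(s) D → ε; FOLLOW(D) = { $ }
  D → y: FIRST \ {ε} = { 'y' } — disjoint from FOLLOW(D)
  D → c g: FIRST \ {ε} = { 'c' } — disjoint from FOLLOW(D)
  D → F n n: FIRST \ {ε} = { 'n', 'y' } — disjoint from FOLLOW(D)
  D → ε: FIRST \ {ε} = { } — this is the only nullable alternative, skip

F: nullable alternative(s) F → ε; FOLLOW(F) = { 'n' }
  F → ε: FIRST \ {ε} = { } — this is the only nullable alternative, skip
  F → y c: FIRST \ {ε} = { 'y' } — disjoint from FOLLOW(F)

No FIRST/FOLLOW conflicts found.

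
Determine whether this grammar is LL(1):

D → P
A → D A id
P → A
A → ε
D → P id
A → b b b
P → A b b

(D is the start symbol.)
A grammar is LL(1) if for each non-terminal N with multiple productions, the predict sets of those productions are pairwise disjoint, where PREDICT(N → α) = (FIRST(α) \ {ε}) ∪ (FOLLOW(N) if α ⇒* ε).

Relevant sets:
  FIRST(P) = { 'b', 'id', ε }
  FIRST(D) = { 'b', 'id', ε }
  FIRST(A) = { 'b', 'id', ε }
  FOLLOW(D) = { $, 'b', 'id' }
  FOLLOW(A) = { $, 'b', 'id' }
  FOLLOW(P) = { $, 'b', 'id' }

For D:
  PREDICT(D → P) = { $, 'b', 'id' }
  PREDICT(D → P id) = { 'b', 'id' }
For A:
  PREDICT(A → D A id) = { 'b', 'id' }
  PREDICT(A → ε) = { $, 'b', 'id' }
  PREDICT(A → b b b) = { 'b' }
For P:
  PREDICT(P → A) = { $, 'b', 'id' }
  PREDICT(P → A b b) = { 'b', 'id' }

Conflict found: Predict set conflict for D: { 'b', 'id' }
The grammar is NOT LL(1).

Answer: No. Predict set conflict for D: { 'b', 'id' }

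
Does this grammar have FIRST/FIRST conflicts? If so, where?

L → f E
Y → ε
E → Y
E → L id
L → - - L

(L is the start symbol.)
FIRST sets of the non-terminals at (or reachable through a nullable prefix from) the front of some alternative:
  FIRST(Y) = { ε }
  FIRST(L) = { '-', 'f' }

Productions for L:
  L → f E: FIRST = { 'f' }
  L → - - L: FIRST = { '-' }
Productions for E:
  E → Y: FIRST = { ε }
  E → L id: FIRST = { '-', 'f' }
Y has only one production, so no FIRST/FIRST conflict is possible there.

All alternatives of each non-terminal have pairwise disjoint FIRST sets.

Answer: No FIRST/FIRST conflicts.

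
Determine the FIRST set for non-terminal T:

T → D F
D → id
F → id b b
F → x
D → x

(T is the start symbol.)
{ 'id', 'x' }

To compute FIRST(T), examine every production with T on the left-hand side, reading each right-hand side left to right until a non-nullable symbol is reached.

FIRST sets of the other non-terminals involved (by the same procedure, iterated to a fixed point):
  FIRST(D) = { 'id', 'x' }

From T → D F:
  - D is a non-terminal: add FIRST(D) \ {ε} = { 'id', 'x' }
    D is not nullable, so stop

Collecting: FIRST(T) = { 'id', 'x' }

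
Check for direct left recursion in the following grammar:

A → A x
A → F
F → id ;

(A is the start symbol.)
Direct left recursion occurs when N → N α for some non-terminal N (the right-hand side begins with the left-hand side itself).

A → A x: LEFT RECURSIVE (starts with A)
A → F: starts with F
F → id ;: starts with id

The grammar has direct left recursion on: A.

Answer: Yes, A is left-recursive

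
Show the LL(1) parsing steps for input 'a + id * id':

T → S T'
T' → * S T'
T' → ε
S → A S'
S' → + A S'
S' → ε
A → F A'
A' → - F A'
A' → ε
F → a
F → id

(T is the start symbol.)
LL(1) parsing maintains a stack (initially the start symbol over $) and the input. At each step: if the stack top is a terminal, match it against the current input token; if it is a non-terminal N, replace it with the RHS of M[N, lookahead] (the unique production whose predict set contains the lookahead).

Stack is shown with the top on the left.

Stack          Input          Action
------------------------------------
T $            a + id * id $  output T → S T'
S T' $         a + id * id $  output S → A S'
A S' T' $      a + id * id $  output A → F A'
F A' S' T' $   a + id * id $  output F → a
a A' S' T' $   a + id * id $  match 'a'
A' S' T' $     + id * id $    output A' → ε
S' T' $        + id * id $    output S' → + A S'
+ A S' T' $    + id * id $    match '+'
A S' T' $      id * id $      output A → F A'
F A' S' T' $   id * id $      output F → id
id A' S' T' $  id * id $      match 'id'
A' S' T' $     * id $         output A' → ε
S' T' $        * id $         output S' → ε
T' $           * id $         output T' → * S T'
* S T' $       * id $         match '*'
S T' $         id $           output S → A S'
A S' T' $      id $           output A → F A'
F A' S' T' $   id $           output F → id
id A' S' T' $  id $           match 'id'
A' S' T' $     $              output A' → ε
S' T' $        $              output S' → ε
T' $           $              output T' → ε
$              $              accept

The string is accepted.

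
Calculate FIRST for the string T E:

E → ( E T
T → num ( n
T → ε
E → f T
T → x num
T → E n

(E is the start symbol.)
FIRST sets of the non-terminals involved (from the grammar, by fixed-point iteration):
  FIRST(T) = { '(', 'f', 'num', 'x', ε }
  FIRST(E) = { '(', 'f' }

To compute FIRST(T E), process the symbols left to right:
Symbol T is a non-terminal. Add FIRST(T) \ {ε} = { '(', 'f', 'num', 'x' }
T is nullable (ε ∈ FIRST(T)), continue to the next symbol.
Symbol E is a non-terminal. Add FIRST(E) \ {ε} = { '(', 'f' }
E is not nullable (ε ∉ FIRST(E)), so stop here.
FIRST(T E) = { '(', 'f', 'num', 'x' }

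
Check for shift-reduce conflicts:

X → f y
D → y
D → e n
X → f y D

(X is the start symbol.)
Yes — I3: [X → f y .] vs [D → . e n]

Augment with X' → X and build the canonical LR(0) collection (I0 = CLOSURE({[X' → . X]}), then GOTO on every symbol after a dot until no new states appear). It has 8 states:
  I0: { [X → . f y D], [X → . f y], [X' → . X] }  — shift
  I1: { [X' → X .] }  — accept
  I2: { [X → f . y D], [X → f . y] }  — shift
  I3: { [D → . e n], [D → . y], [X → f y . D], [X → f y .] }  — shift, reduce
  I4: { [X → f y D .] }  — reduce
  I5: { [D → e . n] }  — shift
  I6: { [D → y .] }  — reduce
  I7: { [D → e n .] }  — reduce

I3 contains reduce item [X → f y .] and shift items [D → . e n], [D → . y] — shift-reduce conflict.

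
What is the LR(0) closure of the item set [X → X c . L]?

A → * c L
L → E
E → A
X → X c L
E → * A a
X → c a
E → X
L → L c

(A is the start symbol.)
{ [A → . * c L], [E → . * A a], [E → . A], [E → . X], [L → . E], [L → . L c], [X → . X c L], [X → . c a], [X → X c . L] }

To compute CLOSURE, for each item [A → α.Bβ] where B is a non-terminal, add [B → .γ] for all productions B → γ; repeat for the newly added items until nothing changes.

Start with: [X → X c . L]
  [X → X c . L] has the dot before L: add [L → . E], [L → . L c]
  [L → . E] has the dot before E: add [E → . A], [E → . * A a], [E → . X]
  [E → . A] has the dot before A: add [A → . * c L]
  [E → . X] has the dot before X: add [X → . X c L], [X → . c a]
No further items can be added.

CLOSURE = { [A → . * c L], [E → . * A a], [E → . A], [E → . X], [L → . E], [L → . L c], [X → . X c L], [X → . c a], [X → X c . L] }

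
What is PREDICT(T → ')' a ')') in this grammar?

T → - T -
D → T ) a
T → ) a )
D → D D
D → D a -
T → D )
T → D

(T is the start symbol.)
PREDICT(T → ')' a ')') = (FIRST(RHS) \ {ε}) ∪ (FOLLOW(T) if ε ∈ FIRST(RHS), i.e. RHS ⇒* ε)
FIRST(')' a ')') = { ')' }
ε ∉ FIRST(')' a ')'), so FOLLOW(T) is not added.
PREDICT(T → ')' a ')') = { ')' }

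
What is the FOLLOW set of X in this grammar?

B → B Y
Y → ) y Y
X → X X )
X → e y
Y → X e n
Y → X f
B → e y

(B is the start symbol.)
{ ')', 'e', 'f' }

To compute FOLLOW(X), find every occurrence of X on a right-hand side N → α X β: add FIRST(β) \ {ε}, and if β is empty or nullable also add FOLLOW(N). Iterate to a fixed point.

In X → X X ): X is followed by X ')', add FIRST(X ')') \ {ε} = { 'e' }
In X → X X ): X is followed by ')', add FIRST(')') \ {ε} = { ')' }
In Y → X e n: X is followed by e n, add FIRST(e n) \ {ε} = { 'e' }
In Y → X f: X is followed by f, add FIRST(f) \ {ε} = { 'f' }

Taking the union: FOLLOW(X) = { ')', 'e', 'f' }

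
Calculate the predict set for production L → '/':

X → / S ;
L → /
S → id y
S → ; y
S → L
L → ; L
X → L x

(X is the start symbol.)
{ '/' }

PREDICT(L → '/') = (FIRST(RHS) \ {ε}) ∪ (FOLLOW(L) if ε ∈ FIRST(RHS), i.e. RHS ⇒* ε)
FIRST('/') = { '/' }
ε ∉ FIRST('/'), so FOLLOW(L) is not added.
PREDICT(L → '/') = { '/' }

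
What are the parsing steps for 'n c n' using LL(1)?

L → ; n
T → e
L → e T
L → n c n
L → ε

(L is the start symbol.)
LL(1) parsing maintains a stack (initially the start symbol over $) and the input. At each step: if the stack top is a terminal, match it against the current input token; if it is a non-terminal N, replace it with the RHS of M[N, lookahead] (the unique production whose predict set contains the lookahead).

Stack is shown with the top on the left.

Stack    Input    Action
------------------------
L $      n c n $  output L → n c n
n c n $  n c n $  match 'n'
c n $    c n $    match 'c'
n $      n $      match 'n'
$        $        accept

The string is accepted.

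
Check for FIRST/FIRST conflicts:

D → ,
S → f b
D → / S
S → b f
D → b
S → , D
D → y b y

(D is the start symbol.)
No FIRST/FIRST conflicts.

A FIRST/FIRST conflict occurs when two productions N → α and N → β for the same non-terminal have FIRST(α) ∩ FIRST(β) ≠ ∅ (with ε ∈ FIRST of a nullable right-hand side, so two nullable alternatives also conflict).

Productions for D:
  D → ,: FIRST = { ',' }
  D → / S: FIRST = { '/' }
  D → b: FIRST = { 'b' }
  D → y b y: FIRST = { 'y' }
Productions for S:
  S → f b: FIRST = { 'f' }
  S → b f: FIRST = { 'b' }
  S → , D: FIRST = { ',' }

All alternatives of each non-terminal have pairwise disjoint FIRST sets.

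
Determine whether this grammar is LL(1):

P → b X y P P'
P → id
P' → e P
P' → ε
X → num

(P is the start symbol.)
A grammar is LL(1) if for each non-terminal N with multiple productions, the predict sets of those productions are pairwise disjoint, where PREDICT(N → α) = (FIRST(α) \ {ε}) ∪ (FOLLOW(N) if α ⇒* ε).

Relevant sets:
  FOLLOW(P') = { $, 'e' }

For P:
  PREDICT(P → b X y P P') = { 'b' }
  PREDICT(P → id) = { 'id' }
For P':
  PREDICT(P' → e P) = { 'e' }
  PREDICT(P' → ε) = { $, 'e' }
X has a single production, so nothing to check there.

Conflict found: Predict set conflict for P': { 'e' }
The grammar is NOT LL(1).

Answer: No. Predict set conflict for P': { 'e' }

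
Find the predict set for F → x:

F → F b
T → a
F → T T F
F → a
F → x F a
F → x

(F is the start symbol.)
{ 'x' }

PREDICT(F → x) = (FIRST(RHS) \ {ε}) ∪ (FOLLOW(F) if ε ∈ FIRST(RHS), i.e. RHS ⇒* ε)
FIRST(x) = { 'x' }
ε ∉ FIRST(x), so FOLLOW(F) is not added.
PREDICT(F → x) = { 'x' }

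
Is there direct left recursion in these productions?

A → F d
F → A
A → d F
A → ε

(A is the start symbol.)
No direct left recursion

Direct left recursion occurs when N → N α for some non-terminal N (the right-hand side begins with the left-hand side itself).

A → F d: starts with F
F → A: starts with A
A → d F: starts with d
A → ε: starts with ε

No direct left recursion found.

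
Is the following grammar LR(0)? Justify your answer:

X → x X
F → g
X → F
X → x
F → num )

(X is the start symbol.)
Augment with X' → X and build the canonical LR(0) collection (I0 = CLOSURE({[X' → . X]}), then GOTO on every symbol after a dot until no new states appear). It has 8 states:
  I0: { [F → . g], [F → . num )], [X → . F], [X → . x X], [X → . x], [X' → . X] }  — shift
  I1: { [X → F .] }  — reduce
  I2: { [X' → X .] }  — accept
  I3: { [F → g .] }  — reduce
  I4: { [F → num . )] }  — shift
  I5: { [F → . g], [F → . num )], [X → . F], [X → . x X], [X → . x], [X → x . X], [X → x .] }  — shift, reduce
  I6: { [X → x X .] }  — reduce
  I7: { [F → num ) .] }  — reduce

Conflict in state I5:
  Shift-reduce conflict between [X → x .] and [F → . g]
So the grammar is NOT LR(0).

Answer: No. Shift-reduce conflict between [X → x .] and [F → . g]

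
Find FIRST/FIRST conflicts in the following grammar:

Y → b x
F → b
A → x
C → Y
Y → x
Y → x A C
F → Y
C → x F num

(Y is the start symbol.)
A FIRST/FIRST conflict occurs when two productions N → α and N → β for the same non-terminal have FIRST(α) ∩ FIRST(β) ≠ ∅ (with ε ∈ FIRST of a nullable right-hand side, so two nullable alternatives also conflict).

FIRST sets of the non-terminals at (or reachable through a nullable prefix from) the front of some alternative:
  FIRST(Y) = { 'b', 'x' }

Productions for Y:
  Y → b x: FIRST = { 'b' }
  Y → x: FIRST = { 'x' }
  Y → x A C: FIRST = { 'x' }
Productions for F:
  F → b: FIRST = { 'b' }
  F → Y: FIRST = { 'b', 'x' }
Productions for C:
  C → Y: FIRST = { 'b', 'x' }
  C → x F num: FIRST = { 'x' }
A has only one production, so no FIRST/FIRST conflict is possible there.

Conflict for Y: Y → x and Y → x A C
  Overlap: { 'x' }
Conflict for F: F → b and F → Y
  Overlap: { 'b' }
Conflict for C: C → Y and C → x F num
  Overlap: { 'x' }

Answer: Yes. Y → x / Y → x A C on { 'x' }; F → b / F → Y on { 'b' }; C → Y / C → x F num on { 'x' }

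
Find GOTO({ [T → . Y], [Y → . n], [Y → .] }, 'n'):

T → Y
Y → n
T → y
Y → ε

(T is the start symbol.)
GOTO(I, 'n') = CLOSURE({ [A → αX.β] : [A → α.Xβ] ∈ I, X = 'n' })

Items with dot before 'n', with the dot advanced:
  [Y → . n] → [Y → n .]
Closure adds nothing (no advanced item has the dot before a non-terminal).

GOTO = { [Y → n .] }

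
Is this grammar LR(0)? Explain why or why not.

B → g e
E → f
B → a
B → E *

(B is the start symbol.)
A grammar is LR(0) if no state in the canonical LR(0) collection has:
  - both a shift item (dot before a terminal) and a complete item (shift-reduce conflict), or
  - two or more complete items (reduce-reduce conflict; the accept item [B' → B .] counts as a complete item here).

Augment with B' → B and build the canonical LR(0) collection (I0 = CLOSURE({[B' → . B]}), then GOTO on every symbol after a dot until no new states appear). It has 8 states:
  I0: { [B → . E *], [B → . a], [B → . g e], [B' → . B], [E → . f] }  — shift
  I1: { [B' → B .] }  — accept
  I2: { [B → E . *] }  — shift
  I3: { [B → a .] }  — reduce
  I4: { [E → f .] }  — reduce
  I5: { [B → g . e] }  — shift
  I6: { [B → g e .] }  — reduce
  I7: { [B → E * .] }  — reduce

Every state is either a pure shift/goto state or contains exactly one complete item and nothing to shift — no conflicts. The grammar is LR(0).

Answer: Yes, the grammar is LR(0)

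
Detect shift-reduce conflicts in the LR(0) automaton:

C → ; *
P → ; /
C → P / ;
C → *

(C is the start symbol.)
Augment with C' → C and build the canonical LR(0) collection (I0 = CLOSURE({[C' → . C]}), then GOTO on every symbol after a dot until no new states appear). It has 9 states:
  I0: { [C → . *], [C → . ; *], [C → . P / ;], [C' → . C], [P → . ; /] }  — shift
  I1: { [C → * .] }  — reduce
  I2: { [C → ; . *], [P → ; . /] }  — shift
  I3: { [C' → C .] }  — accept
  I4: { [C → P . / ;] }  — shift
  I5: { [C → P / . ;] }  — shift
  I6: { [C → P / ; .] }  — reduce
  I7: { [C → ; * .] }  — reduce
  I8: { [P → ; / .] }  — reduce

No state contains both a complete item and a shift item.

Answer: No shift-reduce conflicts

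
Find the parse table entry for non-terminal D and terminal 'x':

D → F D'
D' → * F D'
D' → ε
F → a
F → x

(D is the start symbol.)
D → F D'

To find M[D, 'x'], we find productions for D where 'x' is in the predict set (PREDICT(N → α) = (FIRST(α) \ {ε}) ∪ (FOLLOW(N) if α ⇒* ε)).

Relevant sets:
  FIRST(F) = { 'a', 'x' }

D → F D': PREDICT = { 'a', 'x' }
  'x' is in predict set, so this production goes in M[D, 'x']

M[D, 'x'] = D → F D'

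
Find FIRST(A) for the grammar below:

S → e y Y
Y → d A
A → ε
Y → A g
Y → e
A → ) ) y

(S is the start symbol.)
To compute FIRST(A), examine every production with A on the left-hand side, reading each right-hand side left to right until a non-nullable symbol is reached.

From A → ε:
  - ε-production, so ε ∈ FIRST(A)
From A → ) ) y:
  - ')' is a terminal: add ')' and stop

Collecting: FIRST(A) = { ')', ε }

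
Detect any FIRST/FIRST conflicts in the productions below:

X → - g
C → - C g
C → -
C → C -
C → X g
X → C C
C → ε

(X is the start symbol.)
A FIRST/FIRST conflict occurs when two productions N → α and N → β for the same non-terminal have FIRST(α) ∩ FIRST(β) ≠ ∅ (with ε ∈ FIRST of a nullable right-hand side, so two nullable alternatives also conflict).

FIRST sets of the non-terminals at (or reachable through a nullable prefix from) the front of some alternative:
  FIRST(C) = { '-', 'g', ε }
  FIRST(X) = { '-', 'g', ε }

Productions for X:
  X → - g: FIRST = { '-' }
  X → C C: FIRST = { '-', 'g', ε }
Productions for C:
  C → - C g: FIRST = { '-' }
  C → -: FIRST = { '-' }
  C → C -: FIRST = { '-', 'g' }
  C → X g: FIRST = { '-', 'g' }
  C → ε: FIRST = { ε }

Conflict for X: X → - g and X → C C
  Overlap: { '-' }
Conflict for C: C → - C g and C → -
  Overlap: { '-' }
Conflict for C: C → - C g and C → C -
  Overlap: { '-' }
Conflict for C: C → - C g and C → X g
  Overlap: { '-' }
Conflict for C: C → - and C → C -
  Overlap: { '-' }
Conflict for C: C → - and C → X g
  Overlap: { '-' }
Conflict for C: C → C - and C → X g
  Overlap: { '-', 'g' }

Answer: Yes. X → '-' g / X → C C on { '-' }; C → '-' C g / C → '-' on { '-' }; C → '-' C g / C → C '-' on { '-' }; C → '-' C g / C → X g on { '-' }; C → '-' / C → C '-' on { '-' }; C → '-' / C → X g on { '-' }; C → C '-' / C → X g on { '-', 'g' }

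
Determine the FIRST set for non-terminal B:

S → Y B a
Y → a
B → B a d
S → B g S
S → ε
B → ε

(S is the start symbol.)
From B → B a d:
  - B is the symbol being defined: contributes nothing new
    B is nullable, so continue to the next symbol
  - a is a terminal: add 'a' and stop
From B → ε:
  - ε-production, so ε ∈ FIRST(B)

Collecting: FIRST(B) = { 'a', ε }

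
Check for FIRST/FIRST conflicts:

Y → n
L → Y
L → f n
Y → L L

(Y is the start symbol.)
A FIRST/FIRST conflict occurs when two productions N → α and N → β for the same non-terminal have FIRST(α) ∩ FIRST(β) ≠ ∅ (with ε ∈ FIRST of a nullable right-hand side, so two nullable alternatives also conflict).

FIRST sets of the non-terminals at (or reachable through a nullable prefix from) the front of some alternative:
  FIRST(L) = { 'f', 'n' }
  FIRST(Y) = { 'f', 'n' }

Productions for Y:
  Y → n: FIRST = { 'n' }
  Y → L L: FIRST = { 'f', 'n' }
Productions for L:
  L → Y: FIRST = { 'f', 'n' }
  L → f n: FIRST = { 'f' }

Conflict for Y: Y → n and Y → L L
  Overlap: { 'n' }
Conflict for L: L → Y and L → f n
  Overlap: { 'f' }

Answer: Yes. Y → n / Y → L L on { 'n' }; L → Y / L → f n on { 'f' }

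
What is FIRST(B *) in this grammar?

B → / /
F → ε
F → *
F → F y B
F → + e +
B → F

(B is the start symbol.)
{ '*', '+', '/', 'y' }

FIRST sets of the non-terminals involved (from the grammar, by fixed-point iteration):
  FIRST(B) = { '*', '+', '/', 'y', ε }

To compute FIRST(B *), process the symbols left to right:
Symbol B is a non-terminal. Add FIRST(B) \ {ε} = { '*', '+', '/', 'y' }
B is nullable (ε ∈ FIRST(B)), continue to the next symbol.
Symbol * is a terminal. Add '*' and stop.
FIRST(B *) = { '*', '+', '/', 'y' }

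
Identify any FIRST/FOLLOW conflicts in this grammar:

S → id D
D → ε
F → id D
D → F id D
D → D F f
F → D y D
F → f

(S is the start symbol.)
A FIRST/FOLLOW conflict occurs when a non-terminal N has a nullable alternative N → β (β ⇒* ε) and another alternative N → α with FIRST(α) ∩ FOLLOW(N) ≠ ∅: on such a lookahead the parser cannot decide between expanding α and letting N vanish via β.

Nullable non-terminals: D.
FIRST sets used below: FIRST(F) = { 'f', 'id', 'y' }, FIRST(D) = { 'f', 'id', 'y', ε }

D: nullable alternative(s) D → ε; FOLLOW(D) = { $, 'f', 'id', 'y' }
  D → ε: FIRST \ {ε} = { } — this is the only nullable alternative, skip
  D → F id D: FIRST \ {ε} = { 'f', 'id', 'y' } — overlaps FOLLOW(D) on { 'f', 'id', 'y' }: CONFLICT
  D → D F f: FIRST \ {ε} = { 'f', 'id', 'y' } — overlaps FOLLOW(D) on { 'f', 'id', 'y' }: CONFLICT

F, S have no nullable alternative, so no FIRST/FOLLOW check is needed there.

So the grammar has 2 FIRST/FOLLOW conflicts (marked CONFLICT above).

Answer: Yes. D → F id D with FOLLOW(D) on { 'f', 'id', 'y' }; D → D F f with FOLLOW(D) on { 'f', 'id', 'y' }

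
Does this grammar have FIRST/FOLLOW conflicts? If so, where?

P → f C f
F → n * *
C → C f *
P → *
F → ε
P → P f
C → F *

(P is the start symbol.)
A FIRST/FOLLOW conflict occurs when a non-terminal N has a nullable alternative N → β (β ⇒* ε) and another alternative N → α with FIRST(α) ∩ FOLLOW(N) ≠ ∅: on such a lookahead the parser cannot decide between expanding α and letting N vanish via β.

Nullable non-terminals: F.

F: nullable alternative(s) F → ε; FOLLOW(F) = { '*' }
  F → n * *: FIRST \ {ε} = { 'n' } — disjoint from FOLLOW(F)
  F → ε: FIRST \ {ε} = { } — this is the only nullable alternative, skip

C, P have no nullable alternative, so no FIRST/FOLLOW check is needed there.

No FIRST/FOLLOW conflicts found.

Answer: No FIRST/FOLLOW conflicts.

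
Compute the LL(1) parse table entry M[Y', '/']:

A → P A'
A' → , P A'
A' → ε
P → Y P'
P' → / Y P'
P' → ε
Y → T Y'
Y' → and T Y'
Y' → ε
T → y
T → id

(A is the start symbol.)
Y' → ε

To find M[Y', '/'], we find productions for Y' where '/' is in the predict set (PREDICT(N → α) = (FIRST(α) \ {ε}) ∪ (FOLLOW(N) if α ⇒* ε)).

Relevant sets:
  FOLLOW(Y') = { $, ',', '/' }

Y' → and T Y': PREDICT = { 'and' }
Y' → ε: PREDICT = { $, ',', '/' }
  '/' is in predict set, so this production goes in M[Y', '/']

M[Y', '/'] = Y' → ε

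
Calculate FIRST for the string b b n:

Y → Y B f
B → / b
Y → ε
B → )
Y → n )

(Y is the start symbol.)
To compute FIRST(b b n), process the symbols left to right:
Symbol b is a terminal. Add 'b' and stop.
FIRST(b b n) = { 'b' }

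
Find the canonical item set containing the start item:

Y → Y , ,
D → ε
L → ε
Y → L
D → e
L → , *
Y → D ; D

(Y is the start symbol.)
{ [D → . e], [D → .], [L → . , *], [L → .], [Y → . D ; D], [Y → . L], [Y → . Y , ,], [Y' → . Y] }

First, augment the grammar with Y' → Y
I₀ = CLOSURE({ [Y' → . Y] }):
  [Y' → . Y] has the dot before Y: add [Y → . Y , ,], [Y → . L], [Y → . D ; D]
  [Y → . L] has the dot before L: add [L → .], [L → . , *]
  [Y → . D ; D] has the dot before D: add [D → .], [D → . e]
No further items can be added.

I₀ = { [D → . e], [D → .], [L → . , *], [L → .], [Y → . D ; D], [Y → . L], [Y → . Y , ,], [Y' → . Y] }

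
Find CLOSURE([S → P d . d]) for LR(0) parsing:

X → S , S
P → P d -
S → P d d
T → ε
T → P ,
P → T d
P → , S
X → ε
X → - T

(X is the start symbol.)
{ [S → P d . d] }

To compute CLOSURE, for each item [A → α.Bβ] where B is a non-terminal, add [B → .γ] for all productions B → γ; repeat for the newly added items until nothing changes.

Start with: [S → P d . d]
The dot precedes the terminal d, so nothing is added.

CLOSURE = { [S → P d . d] }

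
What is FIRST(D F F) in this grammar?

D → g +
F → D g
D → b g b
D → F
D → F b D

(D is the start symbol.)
{ 'b', 'g' }

FIRST sets of the non-terminals involved (from the grammar, by fixed-point iteration):
  FIRST(D) = { 'b', 'g' }

To compute FIRST(D F F), process the symbols left to right:
Symbol D is a non-terminal. Add FIRST(D) \ {ε} = { 'b', 'g' }
D is not nullable (ε ∉ FIRST(D)), so stop here.
FIRST(D F F) = { 'b', 'g' }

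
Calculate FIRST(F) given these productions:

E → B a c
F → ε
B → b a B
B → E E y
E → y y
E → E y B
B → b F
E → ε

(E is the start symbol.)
To compute FIRST(F), examine every production with F on the left-hand side, reading each right-hand side left to right until a non-nullable symbol is reached.

From F → ε:
  - ε-production, so ε ∈ FIRST(F)

Collecting: FIRST(F) = { ε }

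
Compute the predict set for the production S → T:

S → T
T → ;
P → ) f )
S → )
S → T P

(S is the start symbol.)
{ ';' }

PREDICT(S → T) = (FIRST(RHS) \ {ε}) ∪ (FOLLOW(S) if ε ∈ FIRST(RHS), i.e. RHS ⇒* ε)
FIRST(T) = { ';' }
FIRST(T) = { ';' }
ε ∉ FIRST(T), so FOLLOW(S) is not added.
PREDICT(S → T) = { ';' }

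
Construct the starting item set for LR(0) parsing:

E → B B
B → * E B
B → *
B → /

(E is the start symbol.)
{ [B → . * E B], [B → . *], [B → . /], [E → . B B], [E' → . E] }

First, augment the grammar with E' → E
I₀ = CLOSURE({ [E' → . E] }):
  [E' → . E] has the dot before E: add [E → . B B]
  [E → . B B] has the dot before B: add [B → . * E B], [B → . *], [B → . /]
No further items can be added.

I₀ = { [B → . * E B], [B → . *], [B → . /], [E → . B B], [E' → . E] }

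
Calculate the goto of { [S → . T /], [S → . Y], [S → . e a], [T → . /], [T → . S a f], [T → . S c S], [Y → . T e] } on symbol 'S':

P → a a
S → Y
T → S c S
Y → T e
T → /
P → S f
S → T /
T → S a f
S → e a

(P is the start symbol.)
{ [T → S . a f], [T → S . c S] }

GOTO(I, 'S') = CLOSURE({ [A → αX.β] : [A → α.Xβ] ∈ I, X = 'S' })

Items with dot before 'S', with the dot advanced:
  [T → . S a f] → [T → S . a f]
  [T → . S c S] → [T → S . c S]
Closure adds nothing (no advanced item has the dot before a non-terminal).

GOTO = { [T → S . a f], [T → S . c S] }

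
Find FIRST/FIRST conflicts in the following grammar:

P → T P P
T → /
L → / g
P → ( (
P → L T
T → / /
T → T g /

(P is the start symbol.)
A FIRST/FIRST conflict occurs when two productions N → α and N → β for the same non-terminal have FIRST(α) ∩ FIRST(β) ≠ ∅ (with ε ∈ FIRST of a nullable right-hand side, so two nullable alternatives also conflict).

FIRST sets of the non-terminals at (or reachable through a nullable prefix from) the front of some alternative:
  FIRST(T) = { '/' }
  FIRST(L) = { '/' }

Productions for P:
  P → T P P: FIRST = { '/' }
  P → ( (: FIRST = { '(' }
  P → L T: FIRST = { '/' }
Productions for T:
  T → /: FIRST = { '/' }
  T → / /: FIRST = { '/' }
  T → T g /: FIRST = { '/' }
L has only one production, so no FIRST/FIRST conflict is possible there.

Conflict for P: P → T P P and P → L T
  Overlap: { '/' }
Conflict for T: T → / and T → / /
  Overlap: { '/' }
Conflict for T: T → / and T → T g /
  Overlap: { '/' }
Conflict for T: T → / / and T → T g /
  Overlap: { '/' }

Answer: Yes. P → T P P / P → L T on { '/' }; T → '/' / T → '/' '/' on { '/' }; T → '/' / T → T g '/' on { '/' }; T → '/' '/' / T → T g '/' on { '/' }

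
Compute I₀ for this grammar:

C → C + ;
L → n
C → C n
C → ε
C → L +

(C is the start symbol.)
{ [C → . C + ;], [C → . C n], [C → . L +], [C → .], [C' → . C], [L → . n] }

First, augment the grammar with C' → C
I₀ = CLOSURE({ [C' → . C] }):
  [C' → . C] has the dot before C: add [C → . C + ;], [C → . C n], [C → .], [C → . L +]
  [C → . L +] has the dot before L: add [L → . n]
No further items can be added.

I₀ = { [C → . C + ;], [C → . C n], [C → . L +], [C → .], [C' → . C], [L → . n] }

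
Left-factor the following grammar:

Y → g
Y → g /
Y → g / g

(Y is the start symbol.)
Left-factoring transforms A → αβ₁ | αβ₂ into A → αA' and A' → β₁ | β₂
(α is the longest common prefix among the alternatives). Repeat until
no nonterminal has two alternatives with a common prefix.

Round 1: Y has alternatives sharing prefix 'g'. Introduce Y': Y → g Y'
  Add: Y' → ε
  Add: Y' → /
  Add: Y' → / g

Round 2: Y' has alternatives sharing prefix '/'. Introduce Y'': Y' → / Y''
  Add: Y'' → ε
  Add: Y'' → g

No remaining common prefixes — done.

Resulting grammar:
Y → g Y'
Y' → ε
Y' → / Y''
Y'' → ε
Y'' → g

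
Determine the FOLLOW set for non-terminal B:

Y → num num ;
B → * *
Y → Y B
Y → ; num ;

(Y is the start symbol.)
{ $, '*' }

To compute FOLLOW(B), find every occurrence of B on a right-hand side N → α B β: add FIRST(β) \ {ε}, and if β is empty or nullable also add FOLLOW(N). Iterate to a fixed point.

In Y → Y B: B is at the end, add FOLLOW(Y)

The FOLLOW sets referred to above (computed the same way, to a fixed point):
  FOLLOW(Y) = { $, '*' }

Taking the union: FOLLOW(B) = { $, '*' }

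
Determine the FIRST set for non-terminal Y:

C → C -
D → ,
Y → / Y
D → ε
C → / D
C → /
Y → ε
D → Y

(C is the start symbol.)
{ '/', ε }

From Y → / Y:
  - '/' is a terminal: add '/' and stop
From Y → ε:
  - ε-production, so ε ∈ FIRST(Y)

Collecting: FIRST(Y) = { '/', ε }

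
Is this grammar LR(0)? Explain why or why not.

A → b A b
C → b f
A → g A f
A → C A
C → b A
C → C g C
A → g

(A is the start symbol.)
No. Shift-reduce conflict between [A → g .] and [A → . b A b]

Augment with A' → A and build the canonical LR(0) collection (I0 = CLOSURE({[A' → . A]}), then GOTO on every symbol after a dot until no new states appear). It has 13 states:
  I0: { [A → . C A], [A → . b A b], [A → . g A f], [A → . g], [A' → . A], [C → . C g C], [C → . b A], [C → . b f] }  — shift
  I1: { [A' → A .] }  — accept
  I2: { [A → . C A], [A → . b A b], [A → . g A f], [A → . g], [A → C . A], [C → . C g C], [C → . b A], [C → . b f], [C → C . g C] }  — shift
  I3: { [A → . C A], [A → . b A b], [A → . g A f], [A → . g], [A → b . A b], [C → . C g C], [C → . b A], [C → . b f], [C → b . A], [C → b . f] }  — shift
  I4: { [A → . C A], [A → . b A b], [A → . g A f], [A → . g], [A → g . A f], [A → g .], [C → . C g C], [C → . b A], [C → . b f] }  — shift, reduce
  I5: { [A → g A . f] }  — shift
  I6: { [A → g A f .] }  — reduce
  I7: { [A → b A . b], [C → b A .] }  — shift, reduce
  I8: { [C → b f .] }  — reduce
  I9: { [A → b A b .] }  — reduce
  I10: { [A → C A .] }  — reduce
  I11: { [A → . C A], [A → . b A b], [A → . g A f], [A → . g], [A → g . A f], [A → g .], [C → . C g C], [C → . b A], [C → . b f], [C → C g . C] }  — shift, reduce
  I12: { [A → . C A], [A → . b A b], [A → . g A f], [A → . g], [A → C . A], [C → . C g C], [C → . b A], [C → . b f], [C → C . g C], [C → C g C .] }  — shift, reduce

Conflict in state I4:
  Shift-reduce conflict between [A → g .] and [A → . b A b]
So the grammar is NOT LR(0).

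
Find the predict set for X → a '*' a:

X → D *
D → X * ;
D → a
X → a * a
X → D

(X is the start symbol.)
PREDICT(X → a '*' a) = (FIRST(RHS) \ {ε}) ∪ (FOLLOW(X) if ε ∈ FIRST(RHS), i.e. RHS ⇒* ε)
FIRST(a '*' a) = { 'a' }
ε ∉ FIRST(a '*' a), so FOLLOW(X) is not added.
PREDICT(X → a '*' a) = { 'a' }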